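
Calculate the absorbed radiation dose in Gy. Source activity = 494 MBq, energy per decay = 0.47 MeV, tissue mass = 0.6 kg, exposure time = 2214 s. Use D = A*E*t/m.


A = 494 MBq = 4.9400e+08 Bq
E = 0.47 MeV = 7.5294e-14 J
D = A*E*t/m = 4.9400e+08*7.5294e-14*2214/0.6
D = 0.1373 Gy


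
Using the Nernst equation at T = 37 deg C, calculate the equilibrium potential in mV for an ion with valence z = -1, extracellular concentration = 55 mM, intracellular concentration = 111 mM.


E = (RT/(zF)) * ln(C_out/C_in)
T = 37 + 273.15 = 310.15 K
E = (8.314 * 310.15 / (-1 * 96485)) * ln(55/111)
E = 18.77 mV


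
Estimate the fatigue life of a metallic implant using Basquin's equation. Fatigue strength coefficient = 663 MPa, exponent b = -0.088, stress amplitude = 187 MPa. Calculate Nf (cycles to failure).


sigma_a = sigma_f' * (2Nf)^b
2Nf = (sigma_a/sigma_f')^(1/b)
2Nf = (187/663)^(1/-0.088)
2Nf = 1763079.3
Nf = 8.815e+05


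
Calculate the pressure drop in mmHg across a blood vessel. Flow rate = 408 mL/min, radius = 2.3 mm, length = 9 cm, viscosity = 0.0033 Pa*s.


dP = 8*mu*L*Q / (pi*r^4)
Q = 408 mL/min = 6.8e-06 m^3/s
dP = 183.778 Pa = 183.778 / 133.322 mmHg = 1.378 mmHg


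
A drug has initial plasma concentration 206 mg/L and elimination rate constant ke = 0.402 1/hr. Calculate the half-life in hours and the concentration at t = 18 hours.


t_half = ln(2) / ke = 0.693147 / 0.402 = 1.724 hr
C(t) = C0 * exp(-ke*t) = 206 * exp(-0.402*18)
C(18) = 0.1484 mg/L


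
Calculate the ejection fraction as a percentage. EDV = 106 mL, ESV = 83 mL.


SV = EDV - ESV = 106 - 83 = 23 mL
EF = SV/EDV * 100 = 23/106 * 100
EF = 21.7%


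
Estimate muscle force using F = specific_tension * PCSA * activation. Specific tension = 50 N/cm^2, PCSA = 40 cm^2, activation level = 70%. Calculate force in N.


F = sigma * PCSA * activation
F = 50 * 40 * 0.7
F = 1400 N


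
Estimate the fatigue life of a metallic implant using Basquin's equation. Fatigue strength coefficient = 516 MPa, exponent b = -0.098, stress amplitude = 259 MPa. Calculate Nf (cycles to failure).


sigma_a = sigma_f' * (2Nf)^b
2Nf = (sigma_a/sigma_f')^(1/b)
2Nf = (259/516)^(1/-0.098)
2Nf = 1133.9429
Nf = 567


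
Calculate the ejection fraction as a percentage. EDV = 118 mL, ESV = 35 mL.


SV = EDV - ESV = 118 - 35 = 83 mL
EF = SV/EDV * 100 = 83/118 * 100
EF = 70.34%


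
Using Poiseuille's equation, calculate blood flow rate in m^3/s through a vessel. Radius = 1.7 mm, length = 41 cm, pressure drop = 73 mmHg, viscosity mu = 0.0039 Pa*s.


Q = pi*r^4*dP / (8*mu*L)
r = 0.0017 m, L = 0.41 m
dP = 73 mmHg = 9732.506 Pa
Q = 1.9963e-05 m^3/s


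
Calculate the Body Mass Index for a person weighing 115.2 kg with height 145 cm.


BMI = weight / height^2
height = 145 cm = 1.45 m
BMI = 115.2 / 1.45^2
BMI = 54.79 kg/m^2


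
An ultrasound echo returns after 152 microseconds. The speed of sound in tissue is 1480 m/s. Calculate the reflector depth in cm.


depth = c * t / 2
t = 152 us = 1.5200e-04 s
depth = 1480 * 1.5200e-04 / 2
depth = 0.11248 m = 11.248 cm


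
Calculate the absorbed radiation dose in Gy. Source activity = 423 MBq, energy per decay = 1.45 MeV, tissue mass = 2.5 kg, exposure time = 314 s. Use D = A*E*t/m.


A = 423 MBq = 4.2300e+08 Bq
E = 1.45 MeV = 2.3229e-13 J
D = A*E*t/m = 4.2300e+08*2.3229e-13*314/2.5
D = 0.01234 Gy


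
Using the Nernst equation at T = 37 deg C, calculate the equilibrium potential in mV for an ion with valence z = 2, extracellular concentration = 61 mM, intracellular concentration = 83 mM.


E = (RT/(zF)) * ln(C_out/C_in)
T = 37 + 273.15 = 310.15 K
E = (8.314 * 310.15 / (2 * 96485)) * ln(61/83)
E = -4.115 mV


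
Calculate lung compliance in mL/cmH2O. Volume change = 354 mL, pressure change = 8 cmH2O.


C = dV / dP
C = 354 / 8
C = 44.25 mL/cmH2O


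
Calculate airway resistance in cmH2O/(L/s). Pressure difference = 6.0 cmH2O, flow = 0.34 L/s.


R = dP / flow
R = 6.0 / 0.34
R = 17.65 cmH2O/(L/s)


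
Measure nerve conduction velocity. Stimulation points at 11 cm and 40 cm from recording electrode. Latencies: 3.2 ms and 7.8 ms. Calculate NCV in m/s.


Distance = (40 - 11) / 100 = 0.29 m
dt = (7.8 - 3.2) / 1000 = 0.0046 s
NCV = dist / dt = 63.04 m/s


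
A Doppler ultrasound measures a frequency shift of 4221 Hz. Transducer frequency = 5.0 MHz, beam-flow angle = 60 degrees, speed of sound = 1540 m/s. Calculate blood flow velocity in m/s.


v = fd * c / (2 * f0 * cos(theta))
v = 4221 * 1540 / (2 * 5.0000e+06 * cos(60))
v = 1.3 m/s


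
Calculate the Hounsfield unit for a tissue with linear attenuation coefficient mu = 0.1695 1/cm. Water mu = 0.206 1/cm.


HU = ((mu_tissue - mu_water) / mu_water) * 1000
HU = ((0.1695 - 0.206) / 0.206) * 1000
HU = -177.2


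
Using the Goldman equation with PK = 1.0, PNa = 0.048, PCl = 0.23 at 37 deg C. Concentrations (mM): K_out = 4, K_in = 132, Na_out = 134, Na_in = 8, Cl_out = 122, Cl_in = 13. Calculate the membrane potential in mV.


Vm = (RT/F)*ln((PK*Ko + PNa*Nao + PCl*Cli)/(PK*Ki + PNa*Nai + PCl*Clo))
Numer = 13.422, Denom = 160.444
Vm = -66.31 mV


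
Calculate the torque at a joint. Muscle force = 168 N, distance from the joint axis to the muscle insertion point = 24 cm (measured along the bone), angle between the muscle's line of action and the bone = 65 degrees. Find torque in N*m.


Torque = F * d * sin(theta)   (moment arm = d*sin(theta))
d = 24 cm = 0.24 m
Torque = 168 * 0.24 * sin(65)
Torque = 36.54 N*m


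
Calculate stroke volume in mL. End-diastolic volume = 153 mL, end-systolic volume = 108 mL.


SV = EDV - ESV
SV = 153 - 108
SV = 45 mL


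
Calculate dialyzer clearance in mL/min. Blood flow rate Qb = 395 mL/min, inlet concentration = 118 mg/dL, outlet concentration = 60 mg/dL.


K = Qb * (Cb_in - Cb_out) / Cb_in
K = 395 * (118 - 60) / 118
K = 194.2 mL/min


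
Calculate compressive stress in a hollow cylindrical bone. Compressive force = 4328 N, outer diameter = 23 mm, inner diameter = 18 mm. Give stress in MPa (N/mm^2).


A = pi*(r_o^2 - r_i^2)
r_o = 11.5 mm, r_i = 9 mm
A = 161.007 mm^2
sigma = F/A = 4328 / 161.007
sigma = 26.88 MPa


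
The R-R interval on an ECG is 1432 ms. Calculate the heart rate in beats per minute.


HR = 60 / RR_interval(s)
RR = 1432 ms = 1.432 s
HR = 60 / 1.432 = 41.9 bpm


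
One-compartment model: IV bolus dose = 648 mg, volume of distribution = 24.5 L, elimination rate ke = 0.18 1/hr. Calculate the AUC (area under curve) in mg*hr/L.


C0 = Dose/Vd = 648/24.5 = 26.449 mg/L
AUC = C0/ke = 26.449/0.18
AUC = 146.9 mg*hr/L


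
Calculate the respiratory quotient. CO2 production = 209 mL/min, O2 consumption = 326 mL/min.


RQ = VCO2 / VO2
RQ = 209 / 326
RQ = 0.6411


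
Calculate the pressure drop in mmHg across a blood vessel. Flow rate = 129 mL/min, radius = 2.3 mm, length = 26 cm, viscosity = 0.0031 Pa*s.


dP = 8*mu*L*Q / (pi*r^4)
Q = 129 mL/min = 2.15e-06 m^3/s
dP = 157.689 Pa = 157.689 / 133.322 mmHg = 1.183 mmHg


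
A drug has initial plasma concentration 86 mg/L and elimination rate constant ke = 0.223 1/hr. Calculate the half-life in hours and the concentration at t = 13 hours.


t_half = ln(2) / ke = 0.693147 / 0.223 = 3.108 hr
C(t) = C0 * exp(-ke*t) = 86 * exp(-0.223*13)
C(13) = 4.737 mg/L


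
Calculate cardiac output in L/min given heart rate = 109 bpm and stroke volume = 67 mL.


CO = HR * SV
CO = 109 * 67 / 1000
CO = 7.303 L/min


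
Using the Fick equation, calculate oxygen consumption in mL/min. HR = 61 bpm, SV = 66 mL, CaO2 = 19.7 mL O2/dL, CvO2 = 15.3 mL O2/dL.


CO = HR*SV = 61*66/1000 = 4.026 L/min
a-v O2 diff = 19.7 - 15.3 = 4.4 mL/dL
VO2 = CO * (CaO2-CvO2) * 10 dL/L
VO2 = 4.026 * 4.4 * 10
VO2 = 177.1 mL/min


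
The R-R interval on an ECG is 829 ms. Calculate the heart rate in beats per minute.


HR = 60 / RR_interval(s)
RR = 829 ms = 0.829 s
HR = 60 / 0.829 = 72.38 bpm


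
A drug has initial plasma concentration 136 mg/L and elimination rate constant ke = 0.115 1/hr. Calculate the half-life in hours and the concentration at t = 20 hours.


t_half = ln(2) / ke = 0.693147 / 0.115 = 6.027 hr
C(t) = C0 * exp(-ke*t) = 136 * exp(-0.115*20)
C(20) = 13.64 mg/L


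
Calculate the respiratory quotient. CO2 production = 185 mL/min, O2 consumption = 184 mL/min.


RQ = VCO2 / VO2
RQ = 185 / 184
RQ = 1.005


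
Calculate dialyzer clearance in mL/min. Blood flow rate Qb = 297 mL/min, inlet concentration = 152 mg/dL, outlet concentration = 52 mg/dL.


K = Qb * (Cb_in - Cb_out) / Cb_in
K = 297 * (152 - 52) / 152
K = 195.4 mL/min


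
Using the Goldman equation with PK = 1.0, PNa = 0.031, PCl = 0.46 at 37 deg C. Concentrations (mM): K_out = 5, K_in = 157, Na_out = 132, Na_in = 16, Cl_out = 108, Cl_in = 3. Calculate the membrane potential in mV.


Vm = (RT/F)*ln((PK*Ko + PNa*Nao + PCl*Cli)/(PK*Ki + PNa*Nai + PCl*Clo))
Numer = 10.472, Denom = 207.176
Vm = -79.77 mV


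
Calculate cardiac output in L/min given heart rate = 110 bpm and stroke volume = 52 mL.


CO = HR * SV
CO = 110 * 52 / 1000
CO = 5.72 L/min


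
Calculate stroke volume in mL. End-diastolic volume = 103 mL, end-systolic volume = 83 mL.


SV = EDV - ESV
SV = 103 - 83
SV = 20 mL


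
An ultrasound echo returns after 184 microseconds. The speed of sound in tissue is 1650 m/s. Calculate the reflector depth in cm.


depth = c * t / 2
t = 184 us = 1.8400e-04 s
depth = 1650 * 1.8400e-04 / 2
depth = 0.1518 m = 15.18 cm


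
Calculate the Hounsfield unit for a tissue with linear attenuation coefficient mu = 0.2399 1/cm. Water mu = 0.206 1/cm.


HU = ((mu_tissue - mu_water) / mu_water) * 1000
HU = ((0.2399 - 0.206) / 0.206) * 1000
HU = 164.6


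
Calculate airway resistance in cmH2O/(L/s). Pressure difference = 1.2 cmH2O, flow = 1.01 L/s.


R = dP / flow
R = 1.2 / 1.01
R = 1.188 cmH2O/(L/s)


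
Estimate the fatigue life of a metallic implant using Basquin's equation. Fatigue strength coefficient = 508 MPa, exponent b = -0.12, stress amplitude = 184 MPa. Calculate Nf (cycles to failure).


sigma_a = sigma_f' * (2Nf)^b
2Nf = (sigma_a/sigma_f')^(1/b)
2Nf = (184/508)^(1/-0.12)
2Nf = 4735.6807
Nf = 2368


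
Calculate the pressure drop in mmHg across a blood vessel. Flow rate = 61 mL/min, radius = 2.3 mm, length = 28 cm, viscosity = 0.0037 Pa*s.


dP = 8*mu*L*Q / (pi*r^4)
Q = 61 mL/min = 1.01667e-06 m^3/s
dP = 95.8448 Pa = 95.8448 / 133.322 mmHg = 0.7189 mmHg


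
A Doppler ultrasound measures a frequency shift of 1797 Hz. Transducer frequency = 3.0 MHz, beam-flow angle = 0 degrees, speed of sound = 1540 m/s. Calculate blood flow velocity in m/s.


v = fd * c / (2 * f0 * cos(theta))
v = 1797 * 1540 / (2 * 3.0000e+06 * cos(0))
v = 0.4612 m/s


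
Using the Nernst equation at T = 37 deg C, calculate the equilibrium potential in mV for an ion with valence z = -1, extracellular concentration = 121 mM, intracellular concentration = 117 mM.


E = (RT/(zF)) * ln(C_out/C_in)
T = 37 + 273.15 = 310.15 K
E = (8.314 * 310.15 / (-1 * 96485)) * ln(121/117)
E = -0.8984 mV


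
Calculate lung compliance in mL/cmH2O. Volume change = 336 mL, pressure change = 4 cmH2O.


C = dV / dP
C = 336 / 4
C = 84 mL/cmH2O


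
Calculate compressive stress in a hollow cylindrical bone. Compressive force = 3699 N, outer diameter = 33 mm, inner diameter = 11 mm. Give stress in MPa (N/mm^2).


A = pi*(r_o^2 - r_i^2)
r_o = 16.5 mm, r_i = 5.5 mm
A = 760.265 mm^2
sigma = F/A = 3699 / 760.265
sigma = 4.865 MPa


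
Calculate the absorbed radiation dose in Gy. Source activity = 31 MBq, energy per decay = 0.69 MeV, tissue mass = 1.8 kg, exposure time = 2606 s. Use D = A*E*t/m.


A = 31 MBq = 3.1000e+07 Bq
E = 0.69 MeV = 1.10538e-13 J
D = A*E*t/m = 3.1000e+07*1.10538e-13*2606/1.8
D = 0.004961 Gy


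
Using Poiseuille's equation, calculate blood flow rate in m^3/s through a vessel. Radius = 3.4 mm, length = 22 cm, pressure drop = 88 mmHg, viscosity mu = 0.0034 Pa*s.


Q = pi*r^4*dP / (8*mu*L)
r = 0.0034 m, L = 0.22 m
dP = 88 mmHg = 11732.336 Pa
Q = 8.2311e-04 m^3/s


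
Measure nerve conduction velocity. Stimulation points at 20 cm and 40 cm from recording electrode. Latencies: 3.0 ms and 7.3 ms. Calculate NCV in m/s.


Distance = (40 - 20) / 100 = 0.2 m
dt = (7.3 - 3.0) / 1000 = 0.0043 s
NCV = dist / dt = 46.51 m/s


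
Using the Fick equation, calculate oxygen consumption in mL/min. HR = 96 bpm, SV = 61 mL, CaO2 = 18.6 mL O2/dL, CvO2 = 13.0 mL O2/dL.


CO = HR*SV = 96*61/1000 = 5.856 L/min
a-v O2 diff = 18.6 - 13.0 = 5.6 mL/dL
VO2 = CO * (CaO2-CvO2) * 10 dL/L
VO2 = 5.856 * 5.6 * 10
VO2 = 327.9 mL/min


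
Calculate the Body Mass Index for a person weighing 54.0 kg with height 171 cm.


BMI = weight / height^2
height = 171 cm = 1.71 m
BMI = 54.0 / 1.71^2
BMI = 18.47 kg/m^2


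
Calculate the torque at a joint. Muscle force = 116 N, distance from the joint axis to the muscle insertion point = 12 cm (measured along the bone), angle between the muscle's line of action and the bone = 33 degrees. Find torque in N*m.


Torque = F * d * sin(theta)   (moment arm = d*sin(theta))
d = 12 cm = 0.12 m
Torque = 116 * 0.12 * sin(33)
Torque = 7.581 N*m


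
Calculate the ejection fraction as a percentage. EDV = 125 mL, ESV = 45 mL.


SV = EDV - ESV = 125 - 45 = 80 mL
EF = SV/EDV * 100 = 80/125 * 100
EF = 64%


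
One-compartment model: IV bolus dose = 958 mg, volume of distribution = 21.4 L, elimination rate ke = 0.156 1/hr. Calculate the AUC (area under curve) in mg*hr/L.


C0 = Dose/Vd = 958/21.4 = 44.7664 mg/L
AUC = C0/ke = 44.7664/0.156
AUC = 287 mg*hr/L


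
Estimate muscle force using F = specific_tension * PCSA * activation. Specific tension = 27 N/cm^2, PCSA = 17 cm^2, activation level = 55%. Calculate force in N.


F = sigma * PCSA * activation
F = 27 * 17 * 0.55
F = 252.5 N


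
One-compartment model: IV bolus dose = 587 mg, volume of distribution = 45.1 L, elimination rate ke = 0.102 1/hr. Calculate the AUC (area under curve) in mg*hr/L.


C0 = Dose/Vd = 587/45.1 = 13.0155 mg/L
AUC = C0/ke = 13.0155/0.102
AUC = 127.6 mg*hr/L


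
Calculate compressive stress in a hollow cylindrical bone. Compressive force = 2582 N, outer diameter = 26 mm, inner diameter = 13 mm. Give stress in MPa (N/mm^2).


A = pi*(r_o^2 - r_i^2)
r_o = 13 mm, r_i = 6.5 mm
A = 398.197 mm^2
sigma = F/A = 2582 / 398.197
sigma = 6.484 MPa


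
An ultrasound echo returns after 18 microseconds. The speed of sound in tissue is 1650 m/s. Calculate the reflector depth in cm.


depth = c * t / 2
t = 18 us = 1.8000e-05 s
depth = 1650 * 1.8000e-05 / 2
depth = 0.01485 m = 1.485 cm


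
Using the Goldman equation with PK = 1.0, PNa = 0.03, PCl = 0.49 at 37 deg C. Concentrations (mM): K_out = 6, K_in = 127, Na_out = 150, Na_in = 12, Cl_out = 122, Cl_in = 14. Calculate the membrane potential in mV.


Vm = (RT/F)*ln((PK*Ko + PNa*Nao + PCl*Cli)/(PK*Ki + PNa*Nai + PCl*Clo))
Numer = 17.36, Denom = 187.14
Vm = -63.54 mV


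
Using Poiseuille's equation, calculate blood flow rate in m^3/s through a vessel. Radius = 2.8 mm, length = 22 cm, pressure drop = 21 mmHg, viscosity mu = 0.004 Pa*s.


Q = pi*r^4*dP / (8*mu*L)
r = 0.0028 m, L = 0.22 m
dP = 21 mmHg = 2799.762 Pa
Q = 7.6795e-05 m^3/s


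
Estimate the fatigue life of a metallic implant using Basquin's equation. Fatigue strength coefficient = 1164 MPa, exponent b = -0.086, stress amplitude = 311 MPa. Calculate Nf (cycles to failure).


sigma_a = sigma_f' * (2Nf)^b
2Nf = (sigma_a/sigma_f')^(1/b)
2Nf = (311/1164)^(1/-0.086)
2Nf = 4624131
Nf = 2.3121e+06


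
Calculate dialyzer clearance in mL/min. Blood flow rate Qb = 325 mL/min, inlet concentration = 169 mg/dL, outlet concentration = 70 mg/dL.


K = Qb * (Cb_in - Cb_out) / Cb_in
K = 325 * (169 - 70) / 169
K = 190.4 mL/min


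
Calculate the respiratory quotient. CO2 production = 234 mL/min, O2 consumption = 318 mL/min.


RQ = VCO2 / VO2
RQ = 234 / 318
RQ = 0.7358


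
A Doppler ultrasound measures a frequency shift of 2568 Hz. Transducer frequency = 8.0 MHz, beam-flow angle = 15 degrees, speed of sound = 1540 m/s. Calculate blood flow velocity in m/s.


v = fd * c / (2 * f0 * cos(theta))
v = 2568 * 1540 / (2 * 8.0000e+06 * cos(15))
v = 0.2559 m/s


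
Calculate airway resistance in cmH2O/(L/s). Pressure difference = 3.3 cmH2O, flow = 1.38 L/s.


R = dP / flow
R = 3.3 / 1.38
R = 2.391 cmH2O/(L/s)


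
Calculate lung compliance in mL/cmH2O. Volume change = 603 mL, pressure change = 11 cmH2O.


C = dV / dP
C = 603 / 11
C = 54.82 mL/cmH2O


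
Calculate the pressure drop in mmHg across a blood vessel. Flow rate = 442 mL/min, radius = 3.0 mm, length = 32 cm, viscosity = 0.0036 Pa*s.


dP = 8*mu*L*Q / (pi*r^4)
Q = 442 mL/min = 7.36667e-06 m^3/s
dP = 266.796 Pa = 266.796 / 133.322 mmHg = 2.001 mmHg


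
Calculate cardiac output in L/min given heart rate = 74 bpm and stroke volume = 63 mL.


CO = HR * SV
CO = 74 * 63 / 1000
CO = 4.662 L/min


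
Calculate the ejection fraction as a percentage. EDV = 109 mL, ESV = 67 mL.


SV = EDV - ESV = 109 - 67 = 42 mL
EF = SV/EDV * 100 = 42/109 * 100
EF = 38.53%


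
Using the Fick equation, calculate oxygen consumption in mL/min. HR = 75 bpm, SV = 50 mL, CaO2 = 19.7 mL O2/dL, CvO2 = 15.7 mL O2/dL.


CO = HR*SV = 75*50/1000 = 3.75 L/min
a-v O2 diff = 19.7 - 15.7 = 4 mL/dL
VO2 = CO * (CaO2-CvO2) * 10 dL/L
VO2 = 3.75 * 4 * 10
VO2 = 150 mL/min


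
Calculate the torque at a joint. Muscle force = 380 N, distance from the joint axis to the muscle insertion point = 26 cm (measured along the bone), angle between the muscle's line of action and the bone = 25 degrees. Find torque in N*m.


Torque = F * d * sin(theta)   (moment arm = d*sin(theta))
d = 26 cm = 0.26 m
Torque = 380 * 0.26 * sin(25)
Torque = 41.75 N*m


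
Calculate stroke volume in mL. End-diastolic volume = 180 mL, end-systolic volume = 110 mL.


SV = EDV - ESV
SV = 180 - 110
SV = 70 mL


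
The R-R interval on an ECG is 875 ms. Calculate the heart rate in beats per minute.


HR = 60 / RR_interval(s)
RR = 875 ms = 0.875 s
HR = 60 / 0.875 = 68.57 bpm


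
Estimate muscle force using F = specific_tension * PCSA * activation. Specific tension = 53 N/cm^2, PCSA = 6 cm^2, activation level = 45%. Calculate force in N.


F = sigma * PCSA * activation
F = 53 * 6 * 0.45
F = 143.1 N


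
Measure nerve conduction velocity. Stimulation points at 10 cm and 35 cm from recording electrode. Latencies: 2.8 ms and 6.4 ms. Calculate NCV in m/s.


Distance = (35 - 10) / 100 = 0.25 m
dt = (6.4 - 2.8) / 1000 = 0.0036 s
NCV = dist / dt = 69.44 m/s


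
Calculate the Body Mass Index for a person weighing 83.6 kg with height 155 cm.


BMI = weight / height^2
height = 155 cm = 1.55 m
BMI = 83.6 / 1.55^2
BMI = 34.8 kg/m^2


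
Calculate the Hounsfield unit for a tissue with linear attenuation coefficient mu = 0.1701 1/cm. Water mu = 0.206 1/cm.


HU = ((mu_tissue - mu_water) / mu_water) * 1000
HU = ((0.1701 - 0.206) / 0.206) * 1000
HU = -174.3


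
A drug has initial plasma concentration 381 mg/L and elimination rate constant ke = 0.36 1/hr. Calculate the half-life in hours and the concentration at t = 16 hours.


t_half = ln(2) / ke = 0.693147 / 0.36 = 1.925 hr
C(t) = C0 * exp(-ke*t) = 381 * exp(-0.36*16)
C(16) = 1.201 mg/L


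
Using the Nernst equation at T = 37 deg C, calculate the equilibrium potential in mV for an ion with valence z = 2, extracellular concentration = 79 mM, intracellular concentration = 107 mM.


E = (RT/(zF)) * ln(C_out/C_in)
T = 37 + 273.15 = 310.15 K
E = (8.314 * 310.15 / (2 * 96485)) * ln(79/107)
E = -4.054 mV


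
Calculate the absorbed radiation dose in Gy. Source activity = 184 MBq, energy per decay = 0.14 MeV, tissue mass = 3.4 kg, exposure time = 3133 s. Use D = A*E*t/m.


A = 184 MBq = 1.8400e+08 Bq
E = 0.14 MeV = 2.2428e-14 J
D = A*E*t/m = 1.8400e+08*2.2428e-14*3133/3.4
D = 0.003803 Gy


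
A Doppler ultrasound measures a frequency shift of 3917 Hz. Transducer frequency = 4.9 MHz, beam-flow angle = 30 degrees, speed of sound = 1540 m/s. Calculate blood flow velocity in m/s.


v = fd * c / (2 * f0 * cos(theta))
v = 3917 * 1540 / (2 * 4.9000e+06 * cos(30))
v = 0.7108 m/s


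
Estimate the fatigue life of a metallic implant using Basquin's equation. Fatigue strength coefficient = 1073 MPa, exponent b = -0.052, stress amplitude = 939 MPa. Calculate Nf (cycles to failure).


sigma_a = sigma_f' * (2Nf)^b
2Nf = (sigma_a/sigma_f')^(1/b)
2Nf = (939/1073)^(1/-0.052)
2Nf = 13.005225
Nf = 6.503


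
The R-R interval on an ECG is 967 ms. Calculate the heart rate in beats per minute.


HR = 60 / RR_interval(s)
RR = 967 ms = 0.967 s
HR = 60 / 0.967 = 62.05 bpm


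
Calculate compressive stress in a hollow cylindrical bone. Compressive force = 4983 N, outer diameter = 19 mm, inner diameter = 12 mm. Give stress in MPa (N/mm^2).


A = pi*(r_o^2 - r_i^2)
r_o = 9.5 mm, r_i = 6 mm
A = 170.431 mm^2
sigma = F/A = 4983 / 170.431
sigma = 29.24 MPa


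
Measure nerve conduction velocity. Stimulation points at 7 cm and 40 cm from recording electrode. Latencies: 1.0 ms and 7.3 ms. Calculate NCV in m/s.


Distance = (40 - 7) / 100 = 0.33 m
dt = (7.3 - 1.0) / 1000 = 0.0063 s
NCV = dist / dt = 52.38 m/s


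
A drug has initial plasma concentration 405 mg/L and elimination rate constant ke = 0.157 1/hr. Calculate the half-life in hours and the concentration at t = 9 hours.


t_half = ln(2) / ke = 0.693147 / 0.157 = 4.415 hr
C(t) = C0 * exp(-ke*t) = 405 * exp(-0.157*9)
C(9) = 98.58 mg/L


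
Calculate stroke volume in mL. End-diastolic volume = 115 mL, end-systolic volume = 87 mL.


SV = EDV - ESV
SV = 115 - 87
SV = 28 mL


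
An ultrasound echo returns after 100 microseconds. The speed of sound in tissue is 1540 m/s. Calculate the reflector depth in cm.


depth = c * t / 2
t = 100 us = 1.0000e-04 s
depth = 1540 * 1.0000e-04 / 2
depth = 0.077 m = 7.7 cm


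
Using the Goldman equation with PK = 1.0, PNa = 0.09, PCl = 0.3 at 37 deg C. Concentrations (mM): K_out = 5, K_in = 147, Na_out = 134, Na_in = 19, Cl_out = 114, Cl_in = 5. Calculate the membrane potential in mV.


Vm = (RT/F)*ln((PK*Ko + PNa*Nao + PCl*Cli)/(PK*Ki + PNa*Nai + PCl*Clo))
Numer = 18.56, Denom = 182.91
Vm = -61.15 mV


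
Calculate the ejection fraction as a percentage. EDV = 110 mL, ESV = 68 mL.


SV = EDV - ESV = 110 - 68 = 42 mL
EF = SV/EDV * 100 = 42/110 * 100
EF = 38.18%


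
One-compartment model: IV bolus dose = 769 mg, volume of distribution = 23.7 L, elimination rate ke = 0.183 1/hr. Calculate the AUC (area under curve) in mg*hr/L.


C0 = Dose/Vd = 769/23.7 = 32.4473 mg/L
AUC = C0/ke = 32.4473/0.183
AUC = 177.3 mg*hr/L


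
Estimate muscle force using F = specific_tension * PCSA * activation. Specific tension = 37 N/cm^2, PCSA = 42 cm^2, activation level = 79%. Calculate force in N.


F = sigma * PCSA * activation
F = 37 * 42 * 0.79
F = 1228 N


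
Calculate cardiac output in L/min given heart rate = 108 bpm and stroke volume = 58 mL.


CO = HR * SV
CO = 108 * 58 / 1000
CO = 6.264 L/min


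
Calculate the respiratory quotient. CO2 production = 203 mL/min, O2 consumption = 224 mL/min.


RQ = VCO2 / VO2
RQ = 203 / 224
RQ = 0.9062


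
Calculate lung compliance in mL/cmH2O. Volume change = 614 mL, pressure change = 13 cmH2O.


C = dV / dP
C = 614 / 13
C = 47.23 mL/cmH2O


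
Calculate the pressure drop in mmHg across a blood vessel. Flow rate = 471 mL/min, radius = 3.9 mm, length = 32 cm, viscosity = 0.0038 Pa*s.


dP = 8*mu*L*Q / (pi*r^4)
Q = 471 mL/min = 7.85e-06 m^3/s
dP = 105.071 Pa = 105.071 / 133.322 mmHg = 0.7881 mmHg


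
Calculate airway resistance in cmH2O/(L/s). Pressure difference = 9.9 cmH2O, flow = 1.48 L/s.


R = dP / flow
R = 9.9 / 1.48
R = 6.689 cmH2O/(L/s)


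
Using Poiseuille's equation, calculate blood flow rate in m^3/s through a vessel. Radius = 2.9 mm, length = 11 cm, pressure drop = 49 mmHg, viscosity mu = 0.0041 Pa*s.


Q = pi*r^4*dP / (8*mu*L)
r = 0.0029 m, L = 0.11 m
dP = 49 mmHg = 6532.778 Pa
Q = 4.0232e-04 m^3/s


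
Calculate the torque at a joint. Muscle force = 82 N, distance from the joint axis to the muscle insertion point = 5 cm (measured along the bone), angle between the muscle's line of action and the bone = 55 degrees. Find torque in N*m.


Torque = F * d * sin(theta)   (moment arm = d*sin(theta))
d = 5 cm = 0.05 m
Torque = 82 * 0.05 * sin(55)
Torque = 3.359 N*m


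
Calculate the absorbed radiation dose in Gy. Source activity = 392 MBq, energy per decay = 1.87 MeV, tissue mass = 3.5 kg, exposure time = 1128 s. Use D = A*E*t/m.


A = 392 MBq = 3.9200e+08 Bq
E = 1.87 MeV = 2.99574e-13 J
D = A*E*t/m = 3.9200e+08*2.99574e-13*1128/3.5
D = 0.03785 Gy


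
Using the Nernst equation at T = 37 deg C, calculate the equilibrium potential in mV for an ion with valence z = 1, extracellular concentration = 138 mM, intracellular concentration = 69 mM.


E = (RT/(zF)) * ln(C_out/C_in)
T = 37 + 273.15 = 310.15 K
E = (8.314 * 310.15 / (1 * 96485)) * ln(138/69)
E = 18.52 mV


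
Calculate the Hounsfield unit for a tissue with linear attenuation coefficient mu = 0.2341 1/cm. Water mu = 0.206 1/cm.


HU = ((mu_tissue - mu_water) / mu_water) * 1000
HU = ((0.2341 - 0.206) / 0.206) * 1000
HU = 136.4


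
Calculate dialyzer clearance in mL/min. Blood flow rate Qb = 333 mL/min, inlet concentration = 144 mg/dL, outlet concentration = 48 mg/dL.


K = Qb * (Cb_in - Cb_out) / Cb_in
K = 333 * (144 - 48) / 144
K = 222 mL/min


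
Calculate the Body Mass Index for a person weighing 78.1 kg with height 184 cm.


BMI = weight / height^2
height = 184 cm = 1.84 m
BMI = 78.1 / 1.84^2
BMI = 23.07 kg/m^2


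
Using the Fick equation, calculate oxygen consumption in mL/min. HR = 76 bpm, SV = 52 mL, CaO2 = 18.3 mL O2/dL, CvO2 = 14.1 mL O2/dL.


CO = HR*SV = 76*52/1000 = 3.952 L/min
a-v O2 diff = 18.3 - 14.1 = 4.2 mL/dL
VO2 = CO * (CaO2-CvO2) * 10 dL/L
VO2 = 3.952 * 4.2 * 10
VO2 = 166 mL/min


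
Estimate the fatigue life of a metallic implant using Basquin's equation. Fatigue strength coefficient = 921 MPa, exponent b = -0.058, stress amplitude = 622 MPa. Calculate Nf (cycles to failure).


sigma_a = sigma_f' * (2Nf)^b
2Nf = (sigma_a/sigma_f')^(1/b)
2Nf = (622/921)^(1/-0.058)
2Nf = 869.21042
Nf = 434.6


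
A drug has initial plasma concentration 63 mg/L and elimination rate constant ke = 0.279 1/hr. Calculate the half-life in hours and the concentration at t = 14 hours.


t_half = ln(2) / ke = 0.693147 / 0.279 = 2.484 hr
C(t) = C0 * exp(-ke*t) = 63 * exp(-0.279*14)
C(14) = 1.268 mg/L


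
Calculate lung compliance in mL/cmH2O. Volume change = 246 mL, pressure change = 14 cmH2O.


C = dV / dP
C = 246 / 14
C = 17.57 mL/cmH2O


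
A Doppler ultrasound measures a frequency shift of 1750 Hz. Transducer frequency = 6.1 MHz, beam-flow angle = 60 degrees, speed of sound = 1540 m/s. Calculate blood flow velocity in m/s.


v = fd * c / (2 * f0 * cos(theta))
v = 1750 * 1540 / (2 * 6.1000e+06 * cos(60))
v = 0.4418 m/s


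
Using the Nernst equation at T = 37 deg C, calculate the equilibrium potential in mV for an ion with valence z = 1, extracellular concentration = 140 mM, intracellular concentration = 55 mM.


E = (RT/(zF)) * ln(C_out/C_in)
T = 37 + 273.15 = 310.15 K
E = (8.314 * 310.15 / (1 * 96485)) * ln(140/55)
E = 24.97 mV


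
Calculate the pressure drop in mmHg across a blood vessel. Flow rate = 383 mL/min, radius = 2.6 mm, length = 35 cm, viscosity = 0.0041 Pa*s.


dP = 8*mu*L*Q / (pi*r^4)
Q = 383 mL/min = 6.38333e-06 m^3/s
dP = 510.441 Pa = 510.441 / 133.322 mmHg = 3.829 mmHg


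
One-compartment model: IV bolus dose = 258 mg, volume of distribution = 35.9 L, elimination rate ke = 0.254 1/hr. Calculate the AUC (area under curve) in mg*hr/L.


C0 = Dose/Vd = 258/35.9 = 7.18663 mg/L
AUC = C0/ke = 7.18663/0.254
AUC = 28.29 mg*hr/L


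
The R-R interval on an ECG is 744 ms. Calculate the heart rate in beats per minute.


HR = 60 / RR_interval(s)
RR = 744 ms = 0.744 s
HR = 60 / 0.744 = 80.65 bpm


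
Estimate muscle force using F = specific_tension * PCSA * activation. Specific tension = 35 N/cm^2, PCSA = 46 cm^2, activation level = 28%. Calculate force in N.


F = sigma * PCSA * activation
F = 35 * 46 * 0.28
F = 450.8 N


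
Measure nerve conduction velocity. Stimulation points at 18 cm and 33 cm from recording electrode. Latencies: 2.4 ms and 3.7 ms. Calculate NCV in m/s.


Distance = (33 - 18) / 100 = 0.15 m
dt = (3.7 - 2.4) / 1000 = 0.0013 s
NCV = dist / dt = 115.4 m/s


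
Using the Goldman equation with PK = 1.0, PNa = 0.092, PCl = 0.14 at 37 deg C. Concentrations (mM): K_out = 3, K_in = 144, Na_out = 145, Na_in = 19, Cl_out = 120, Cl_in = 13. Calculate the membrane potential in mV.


Vm = (RT/F)*ln((PK*Ko + PNa*Nao + PCl*Cli)/(PK*Ki + PNa*Nai + PCl*Clo))
Numer = 18.16, Denom = 162.548
Vm = -58.58 mV


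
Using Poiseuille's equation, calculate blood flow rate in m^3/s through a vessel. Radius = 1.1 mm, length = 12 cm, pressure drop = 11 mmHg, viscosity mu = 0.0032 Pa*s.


Q = pi*r^4*dP / (8*mu*L)
r = 0.0011 m, L = 0.12 m
dP = 11 mmHg = 1466.542 Pa
Q = 2.1958e-06 m^3/s


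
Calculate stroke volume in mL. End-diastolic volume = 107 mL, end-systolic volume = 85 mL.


SV = EDV - ESV
SV = 107 - 85
SV = 22 mL


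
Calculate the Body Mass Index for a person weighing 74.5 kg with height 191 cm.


BMI = weight / height^2
height = 191 cm = 1.91 m
BMI = 74.5 / 1.91^2
BMI = 20.42 kg/m^2


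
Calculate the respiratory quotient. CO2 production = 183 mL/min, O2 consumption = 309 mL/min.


RQ = VCO2 / VO2
RQ = 183 / 309
RQ = 0.5922


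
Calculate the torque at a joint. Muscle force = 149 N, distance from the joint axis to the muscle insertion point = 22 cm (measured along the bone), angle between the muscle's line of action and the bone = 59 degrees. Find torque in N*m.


Torque = F * d * sin(theta)   (moment arm = d*sin(theta))
d = 22 cm = 0.22 m
Torque = 149 * 0.22 * sin(59)
Torque = 28.1 N*m


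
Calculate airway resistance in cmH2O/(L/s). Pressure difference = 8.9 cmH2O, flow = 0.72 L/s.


R = dP / flow
R = 8.9 / 0.72
R = 12.36 cmH2O/(L/s)


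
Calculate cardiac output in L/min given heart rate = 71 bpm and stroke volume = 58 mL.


CO = HR * SV
CO = 71 * 58 / 1000
CO = 4.118 L/min


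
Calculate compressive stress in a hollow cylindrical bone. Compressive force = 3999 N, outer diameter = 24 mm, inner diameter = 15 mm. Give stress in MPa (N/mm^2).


A = pi*(r_o^2 - r_i^2)
r_o = 12 mm, r_i = 7.5 mm
A = 275.675 mm^2
sigma = F/A = 3999 / 275.675
sigma = 14.51 MPa


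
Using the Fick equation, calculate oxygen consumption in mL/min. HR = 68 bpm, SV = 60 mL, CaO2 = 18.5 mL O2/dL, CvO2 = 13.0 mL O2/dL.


CO = HR*SV = 68*60/1000 = 4.08 L/min
a-v O2 diff = 18.5 - 13.0 = 5.5 mL/dL
VO2 = CO * (CaO2-CvO2) * 10 dL/L
VO2 = 4.08 * 5.5 * 10
VO2 = 224.4 mL/min


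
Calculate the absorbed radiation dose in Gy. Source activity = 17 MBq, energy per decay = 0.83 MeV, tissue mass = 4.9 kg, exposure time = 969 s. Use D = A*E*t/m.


A = 17 MBq = 1.7000e+07 Bq
E = 0.83 MeV = 1.32966e-13 J
D = A*E*t/m = 1.7000e+07*1.32966e-13*969/4.9
D = 4.4701e-04 Gy


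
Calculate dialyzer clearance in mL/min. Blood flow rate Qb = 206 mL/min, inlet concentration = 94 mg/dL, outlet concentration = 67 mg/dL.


K = Qb * (Cb_in - Cb_out) / Cb_in
K = 206 * (94 - 67) / 94
K = 59.17 mL/min


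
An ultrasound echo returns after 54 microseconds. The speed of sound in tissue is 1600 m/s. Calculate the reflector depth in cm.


depth = c * t / 2
t = 54 us = 5.4000e-05 s
depth = 1600 * 5.4000e-05 / 2
depth = 0.0432 m = 4.32 cm


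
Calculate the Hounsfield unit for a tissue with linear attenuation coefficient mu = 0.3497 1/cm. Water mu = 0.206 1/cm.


HU = ((mu_tissue - mu_water) / mu_water) * 1000
HU = ((0.3497 - 0.206) / 0.206) * 1000
HU = 697.6


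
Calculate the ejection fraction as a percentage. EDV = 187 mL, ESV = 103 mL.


SV = EDV - ESV = 187 - 103 = 84 mL
EF = SV/EDV * 100 = 84/187 * 100
EF = 44.92%


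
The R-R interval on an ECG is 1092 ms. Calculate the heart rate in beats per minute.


HR = 60 / RR_interval(s)
RR = 1092 ms = 1.092 s
HR = 60 / 1.092 = 54.95 bpm


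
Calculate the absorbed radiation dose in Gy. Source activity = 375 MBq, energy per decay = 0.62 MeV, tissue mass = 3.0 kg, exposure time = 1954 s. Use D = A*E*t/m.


A = 375 MBq = 3.7500e+08 Bq
E = 0.62 MeV = 9.9324e-14 J
D = A*E*t/m = 3.7500e+08*9.9324e-14*1954/3.0
D = 0.02426 Gy


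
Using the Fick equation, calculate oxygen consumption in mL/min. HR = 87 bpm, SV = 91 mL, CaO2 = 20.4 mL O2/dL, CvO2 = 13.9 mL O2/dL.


CO = HR*SV = 87*91/1000 = 7.917 L/min
a-v O2 diff = 20.4 - 13.9 = 6.5 mL/dL
VO2 = CO * (CaO2-CvO2) * 10 dL/L
VO2 = 7.917 * 6.5 * 10
VO2 = 514.6 mL/min


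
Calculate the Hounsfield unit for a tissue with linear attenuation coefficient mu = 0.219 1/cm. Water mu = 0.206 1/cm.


HU = ((mu_tissue - mu_water) / mu_water) * 1000
HU = ((0.219 - 0.206) / 0.206) * 1000
HU = 63.11


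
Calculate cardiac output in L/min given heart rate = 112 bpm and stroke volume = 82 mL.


CO = HR * SV
CO = 112 * 82 / 1000
CO = 9.184 L/min


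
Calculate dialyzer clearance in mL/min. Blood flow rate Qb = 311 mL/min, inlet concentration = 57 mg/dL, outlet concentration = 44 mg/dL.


K = Qb * (Cb_in - Cb_out) / Cb_in
K = 311 * (57 - 44) / 57
K = 70.93 mL/min


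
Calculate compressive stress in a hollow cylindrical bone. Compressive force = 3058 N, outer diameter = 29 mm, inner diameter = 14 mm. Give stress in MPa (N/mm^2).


A = pi*(r_o^2 - r_i^2)
r_o = 14.5 mm, r_i = 7 mm
A = 506.582 mm^2
sigma = F/A = 3058 / 506.582
sigma = 6.037 MPa


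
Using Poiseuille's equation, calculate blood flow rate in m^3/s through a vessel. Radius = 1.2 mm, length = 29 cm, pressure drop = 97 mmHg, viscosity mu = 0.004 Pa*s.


Q = pi*r^4*dP / (8*mu*L)
r = 0.0012 m, L = 0.29 m
dP = 97 mmHg = 12932.234 Pa
Q = 9.0782e-06 m^3/s


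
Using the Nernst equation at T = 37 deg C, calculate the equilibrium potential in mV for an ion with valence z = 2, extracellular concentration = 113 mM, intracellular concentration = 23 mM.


E = (RT/(zF)) * ln(C_out/C_in)
T = 37 + 273.15 = 310.15 K
E = (8.314 * 310.15 / (2 * 96485)) * ln(113/23)
E = 21.27 mV


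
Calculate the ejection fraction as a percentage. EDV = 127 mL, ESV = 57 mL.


SV = EDV - ESV = 127 - 57 = 70 mL
EF = SV/EDV * 100 = 70/127 * 100
EF = 55.12%


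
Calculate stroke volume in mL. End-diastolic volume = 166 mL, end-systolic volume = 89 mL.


SV = EDV - ESV
SV = 166 - 89
SV = 77 mL


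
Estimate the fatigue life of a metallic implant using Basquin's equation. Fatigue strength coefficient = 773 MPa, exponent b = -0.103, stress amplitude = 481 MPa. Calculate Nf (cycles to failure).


sigma_a = sigma_f' * (2Nf)^b
2Nf = (sigma_a/sigma_f')^(1/b)
2Nf = (481/773)^(1/-0.103)
2Nf = 100.07697
Nf = 50.04


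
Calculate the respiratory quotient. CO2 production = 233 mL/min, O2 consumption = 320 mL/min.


RQ = VCO2 / VO2
RQ = 233 / 320
RQ = 0.7281


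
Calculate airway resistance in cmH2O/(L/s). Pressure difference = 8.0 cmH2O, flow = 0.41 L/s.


R = dP / flow
R = 8.0 / 0.41
R = 19.51 cmH2O/(L/s)


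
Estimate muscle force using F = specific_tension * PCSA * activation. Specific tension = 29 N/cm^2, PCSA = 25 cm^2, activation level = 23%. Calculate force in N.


F = sigma * PCSA * activation
F = 29 * 25 * 0.23
F = 166.8 N


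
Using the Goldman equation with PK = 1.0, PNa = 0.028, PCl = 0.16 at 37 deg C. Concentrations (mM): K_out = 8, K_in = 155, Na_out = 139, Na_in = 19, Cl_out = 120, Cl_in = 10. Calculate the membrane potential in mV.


Vm = (RT/F)*ln((PK*Ko + PNa*Nao + PCl*Cli)/(PK*Ki + PNa*Nai + PCl*Clo))
Numer = 13.492, Denom = 174.732
Vm = -68.45 mV


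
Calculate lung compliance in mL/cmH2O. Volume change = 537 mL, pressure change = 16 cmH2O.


C = dV / dP
C = 537 / 16
C = 33.56 mL/cmH2O


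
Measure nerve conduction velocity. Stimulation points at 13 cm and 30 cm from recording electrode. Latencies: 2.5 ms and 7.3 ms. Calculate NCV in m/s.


Distance = (30 - 13) / 100 = 0.17 m
dt = (7.3 - 2.5) / 1000 = 0.0048 s
NCV = dist / dt = 35.42 m/s


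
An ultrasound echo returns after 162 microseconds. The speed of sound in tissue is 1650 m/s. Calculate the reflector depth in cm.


depth = c * t / 2
t = 162 us = 1.6200e-04 s
depth = 1650 * 1.6200e-04 / 2
depth = 0.13365 m = 13.365 cm


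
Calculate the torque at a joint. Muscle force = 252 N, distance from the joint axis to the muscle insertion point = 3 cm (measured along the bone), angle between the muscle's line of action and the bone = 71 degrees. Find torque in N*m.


Torque = F * d * sin(theta)   (moment arm = d*sin(theta))
d = 3 cm = 0.03 m
Torque = 252 * 0.03 * sin(71)
Torque = 7.148 N*m


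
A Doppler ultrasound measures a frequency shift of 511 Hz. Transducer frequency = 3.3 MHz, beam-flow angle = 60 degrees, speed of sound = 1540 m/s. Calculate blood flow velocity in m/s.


v = fd * c / (2 * f0 * cos(theta))
v = 511 * 1540 / (2 * 3.3000e+06 * cos(60))
v = 0.2385 m/s


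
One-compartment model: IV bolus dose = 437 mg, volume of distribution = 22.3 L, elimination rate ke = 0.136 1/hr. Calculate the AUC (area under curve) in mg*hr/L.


C0 = Dose/Vd = 437/22.3 = 19.5964 mg/L
AUC = C0/ke = 19.5964/0.136
AUC = 144.1 mg*hr/L


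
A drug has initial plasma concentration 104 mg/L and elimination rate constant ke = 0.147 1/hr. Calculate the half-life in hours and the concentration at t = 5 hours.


t_half = ln(2) / ke = 0.693147 / 0.147 = 4.715 hr
C(t) = C0 * exp(-ke*t) = 104 * exp(-0.147*5)
C(5) = 49.87 mg/L


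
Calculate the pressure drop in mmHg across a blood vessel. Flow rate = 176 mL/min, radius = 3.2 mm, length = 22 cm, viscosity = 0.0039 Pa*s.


dP = 8*mu*L*Q / (pi*r^4)
Q = 176 mL/min = 2.93333e-06 m^3/s
dP = 61.1207 Pa = 61.1207 / 133.322 mmHg = 0.4584 mmHg


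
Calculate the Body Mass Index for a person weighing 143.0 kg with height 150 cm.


BMI = weight / height^2
height = 150 cm = 1.5 m
BMI = 143.0 / 1.5^2
BMI = 63.56 kg/m^2


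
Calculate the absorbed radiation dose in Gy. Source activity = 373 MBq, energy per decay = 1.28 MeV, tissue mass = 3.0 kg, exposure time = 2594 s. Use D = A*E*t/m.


A = 373 MBq = 3.7300e+08 Bq
E = 1.28 MeV = 2.05056e-13 J
D = A*E*t/m = 3.7300e+08*2.05056e-13*2594/3.0
D = 0.06613 Gy


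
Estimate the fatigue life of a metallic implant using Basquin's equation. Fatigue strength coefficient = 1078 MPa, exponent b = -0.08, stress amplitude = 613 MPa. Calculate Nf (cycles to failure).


sigma_a = sigma_f' * (2Nf)^b
2Nf = (sigma_a/sigma_f')^(1/b)
2Nf = (613/1078)^(1/-0.08)
2Nf = 1160.055
Nf = 580


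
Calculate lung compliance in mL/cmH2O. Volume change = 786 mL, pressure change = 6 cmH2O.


C = dV / dP
C = 786 / 6
C = 131 mL/cmH2O


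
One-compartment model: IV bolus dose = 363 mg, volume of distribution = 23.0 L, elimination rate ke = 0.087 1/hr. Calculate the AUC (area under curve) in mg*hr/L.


C0 = Dose/Vd = 363/23.0 = 15.7826 mg/L
AUC = C0/ke = 15.7826/0.087
AUC = 181.4 mg*hr/L


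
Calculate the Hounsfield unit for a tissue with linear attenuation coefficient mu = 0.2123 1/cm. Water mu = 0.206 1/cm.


HU = ((mu_tissue - mu_water) / mu_water) * 1000
HU = ((0.2123 - 0.206) / 0.206) * 1000
HU = 30.58


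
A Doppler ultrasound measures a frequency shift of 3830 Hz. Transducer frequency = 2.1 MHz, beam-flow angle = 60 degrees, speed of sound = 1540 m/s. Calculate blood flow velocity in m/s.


v = fd * c / (2 * f0 * cos(theta))
v = 3830 * 1540 / (2 * 2.1000e+06 * cos(60))
v = 2.809 m/s
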